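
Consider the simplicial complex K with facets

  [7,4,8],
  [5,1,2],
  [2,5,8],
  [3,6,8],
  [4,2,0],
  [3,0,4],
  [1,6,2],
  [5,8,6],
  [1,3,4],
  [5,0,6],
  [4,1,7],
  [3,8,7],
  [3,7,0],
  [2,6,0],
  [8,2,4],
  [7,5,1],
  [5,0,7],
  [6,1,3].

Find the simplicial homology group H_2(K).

Order the vertices as 0 < 1 < 2 < 3 < 4 < 5 < 6 < 7 < 8. Listing each simplex with vertices in this order, K has dimension 2 with simplices:

  0-simplices (9): [0], [1], [2], [3], [4], [5], [6], [7], [8]
  1-simplices (27): (27 of them)
  2-simplices (18): [0,2,4], [0,2,6], [0,3,4], [0,3,7], [0,5,6], [0,5,7], [1,2,5], [1,2,6], [1,3,4], [1,3,6], [1,4,7], [1,5,7], [2,4,8], [2,5,8], [3,6,8], [3,7,8], [4,7,8], [5,6,8]

Hence C_0 ≅ Z^9, C_1 ≅ Z^27, C_2 ≅ Z^18.

Boundary ∂_1: C_1 → C_0 is given by ∂[p,q] = [q] − [p]. For instance
  ∂[5,7] = [7] − [5].
As a 9×27 matrix over Z this has rank 8, with invariant factors (1,1,1,1,1,1,1,1).

Boundary ∂_2: C_2 → C_1 acts by ∂[p,q,r] = [q,r] − [p,r] + [p,q]. For instance
  ∂[0,2,4] = [2,4] − [0,4] + [0,2],
  ∂[3,6,8] = [6,8] − [3,8] + [3,6].
As a 27×18 matrix over Z this has rank 18, with invariant factors (1,1,1,1,1,1,1,1,1,1,1,1,1,1,1,1,1,2).

From H_k ≅ ker(∂_k) / im(∂_{k+1}) we obtain:

  H_2: rank ker ∂_2 − rank ∂_3 = (18 − 18) − 0 = 0, and there is no ∂_3, so H_2 ≅ 0.

(K is a triangulation of the Klein bottle.)

H_2 = 0.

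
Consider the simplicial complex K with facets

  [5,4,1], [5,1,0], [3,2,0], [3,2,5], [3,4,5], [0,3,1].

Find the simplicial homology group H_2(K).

K has 6 vertices, 12 edges, 6 triangles.
rank ∂_2 = 6, rank ∂_3 = 0 ⇒ b_2 = 6 − 6 − 0 = 0. So H_2 = 0.

H_2 ≅ 0.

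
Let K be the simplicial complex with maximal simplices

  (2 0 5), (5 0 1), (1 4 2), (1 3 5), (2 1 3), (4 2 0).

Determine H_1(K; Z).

Order the vertices as 0 < 1 < 2 < 3 < 4 < 5. Listing each simplex with vertices in this order, K has dimension 2 with simplices:

  0-simplices (6): [0], [1], [2], [3], [4], [5]
  1-simplices (12): [0,1], [0,2], [0,4], [0,5], [1,2], [1,3], [1,4], [1,5], [2,3], [2,4], [2,5], [3,5]
  2-simplices (6): [0,1,5], [0,2,4], [0,2,5], [1,2,3], [1,2,4], [1,3,5]

so the chain groups are C_0 ≅ Z^6, C_1 ≅ Z^12, C_2 ≅ Z^6.

The boundary map ∂_1: C_1 → C_0 sends each edge [p,q] (with p < q) to q − p.
This gives a 6×12 integer matrix of rank 5; reducing to Smith normal form yields diagonal entries (1,1,1,1,1).

∂_2: C_2 → C_1 maps a triangle to the signed sum of its edges. For instance
  ∂[1,3,5] = [3,5] − [1,5] + [1,3],
  ∂[1,2,4] = [2,4] − [1,4] + [1,2].
The resulting 12×6 matrix has rank 6, and its Smith normal form has invariant factors (1,1,1,1,1,1).

Now H_k = ker ∂_k / im ∂_{k+1}, so:

  H_1: rank ker ∂_1 − rank ∂_2 = (12 − 5) − 6 = 1, and the invariant factors of ∂_2 are all 1, so H_1 ≅ Z.

(K is a triangulation of the cylinder S^1 x I.)

H_1 ≅ Z.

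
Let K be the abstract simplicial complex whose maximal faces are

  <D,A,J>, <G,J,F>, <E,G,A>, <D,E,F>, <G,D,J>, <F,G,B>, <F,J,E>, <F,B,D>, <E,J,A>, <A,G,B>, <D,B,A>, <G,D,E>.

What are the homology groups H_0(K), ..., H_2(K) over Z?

H_0 ≅ Z,  H_1 ≅ Z/2Z,  H_2 = 0.

K has 7 vertices, 18 edges, 12 triangles.
rank ∂_0 = 0, rank ∂_1 = 6 ⇒ b_0 = 7 − 0 − 6 = 1; all invariant factors of ∂_1 are 1 so no torsion. So H_0 = Z.
rank ∂_1 = 6, rank ∂_2 = 12 ⇒ b_1 = 18 − 6 − 12 = 0; ∂_2 has invariant factor(s) [2] giving torsion. So H_1 = Z/2Z.
rank ∂_2 = 12, rank ∂_3 = 0 ⇒ b_2 = 12 − 12 − 0 = 0. So H_2 = 0.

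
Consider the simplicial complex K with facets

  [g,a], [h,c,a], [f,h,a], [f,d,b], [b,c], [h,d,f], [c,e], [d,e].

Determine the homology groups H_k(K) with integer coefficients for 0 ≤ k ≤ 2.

K has 8 vertices, 13 edges, 4 triangles.
rank ∂_0 = 0, rank ∂_1 = 7 ⇒ b_0 = 8 − 0 − 7 = 1; all invariant factors of ∂_1 are 1 so no torsion. So H_0 ≅ Z.
rank ∂_1 = 7, rank ∂_2 = 4 ⇒ b_1 = 13 − 7 − 4 = 2; all invariant factors of ∂_2 are 1 so no torsion. So H_1 ≅ Z^2.
rank ∂_2 = 4, rank ∂_3 = 0 ⇒ b_2 = 4 − 4 − 0 = 0. So H_2 ≅ 0.

H_0 ≅ Z,  H_1 ≅ Z^2,  H_2 = 0.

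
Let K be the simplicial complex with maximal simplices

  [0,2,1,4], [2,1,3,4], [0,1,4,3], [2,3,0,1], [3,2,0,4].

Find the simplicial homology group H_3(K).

Fix the vertex order 0 < 1 < 2 < 3 < 4 and write every simplex with vertices in increasing order. Then dim K = 3 and the simplices of K are:

  0-simplices (5): [0], [1], [2], [3], [4]
  1-simplices (10): [0,1], [0,2], [0,3], [0,4], [1,2], [1,3], [1,4], [2,3], [2,4], [3,4]
  2-simplices (10): [0,1,2], [0,1,3], [0,1,4], [0,2,3], [0,2,4], [0,3,4], [1,2,3], [1,2,4], [1,3,4], [2,3,4]
  3-simplices (5): [0,1,2,3], [0,1,2,4], [0,1,3,4], [0,2,3,4], [1,2,3,4]

Hence C_0 ≅ Z^5, C_1 ≅ Z^10, C_2 ≅ Z^10, C_3 ≅ Z^5.

The boundary map ∂_1: C_1 → C_0 maps an edge to its endpoints' difference, ∂[p,q] = q − p.
As a 5×10 matrix over Z this has rank 4, with invariant factors (1,1,1,1).

The boundary map ∂_2: C_2 → C_1 maps a triangle to the signed sum of its edges. For instance
  ∂[1,2,4] = [2,4] − [1,4] + [1,2],
  ∂[0,2,3] = [2,3] − [0,3] + [0,2].
The 10×10 boundary matrix has rank 6 and Smith normal form diag(1,1,1,1,1,1).

Boundary ∂_3: C_3 → C_2 sends each 3-simplex σ to the alternating sum Σ_i (−1)^i (σ with its i-th vertex removed). For instance
  ∂[0,1,2,3] = [1,2,3] − [0,2,3] + [0,1,3] − [0,1,2],
  ∂[0,1,2,4] = [1,2,4] − [0,2,4] + [0,1,4] − [0,1,2].
As a 10×5 matrix over Z this has rank 4, with invariant factors (1,1,1,1).

From H_k ≅ ker(∂_k) / im(∂_{k+1}) we obtain:

  H_3: rank ker ∂_3 − rank ∂_4 = (5 − 4) − 0 = 1, and there is no ∂_4, so H_3 ≅ Z.

H_3 ≅ Z.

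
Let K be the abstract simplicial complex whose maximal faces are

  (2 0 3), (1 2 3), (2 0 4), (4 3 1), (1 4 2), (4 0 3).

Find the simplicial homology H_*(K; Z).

We work with the vertex ordering 0 < 1 < 2 < 3 < 4. The simplices of K, each written with vertices in increasing order, are:

  0-simplices (5): [0], [1], [2], [3], [4]
  1-simplices (9): [0,2], [0,3], [0,4], [1,2], [1,3], [1,4], [2,3], [2,4], [3,4]
  2-simplices (6): [0,2,3], [0,2,4], [0,3,4], [1,2,3], [1,2,4], [1,3,4]

giving chain groups C_0 ≅ Z^5, C_1 ≅ Z^9, C_2 ≅ Z^6.

Boundary ∂_1: C_1 → C_0 sends each edge [p,q] (with p < q) to q − p. For instance
  ∂[3,4] = [4] − [3].
As a 5×9 matrix over Z this has rank 4, with invariant factors (1,1,1,1).

Boundary ∂_2: C_2 → C_1 acts by ∂[p,q,r] = [q,r] − [p,r] + [p,q]. For instance
  ∂[0,2,4] = [2,4] − [0,4] + [0,2],
  ∂[0,3,4] = [3,4] − [0,4] + [0,3].
The 9×6 boundary matrix has rank 5 and Smith normal form diag(1,1,1,1,1).

Computing H_k = (kernel of ∂_k) / (image of ∂_{k+1}):

  H_0: rank C_0 − rank ∂_1 = 5 − 4 = 1, and the invariant factors of ∂_1 are all 1, so H_0 = Z.
  H_1: rank ker ∂_1 − rank ∂_2 = (9 − 4) − 5 = 0, and the invariant factors of ∂_2 are all 1, so H_1 = 0.
  H_2: rank ker ∂_2 − rank ∂_3 = (6 − 5) − 0 = 1, and there is no ∂_3, so H_2 = Z.

(K is a triangulation of the 2-sphere S^2.)

H_0 ≅ Z,  H_1 = 0,  H_2 ≅ Z.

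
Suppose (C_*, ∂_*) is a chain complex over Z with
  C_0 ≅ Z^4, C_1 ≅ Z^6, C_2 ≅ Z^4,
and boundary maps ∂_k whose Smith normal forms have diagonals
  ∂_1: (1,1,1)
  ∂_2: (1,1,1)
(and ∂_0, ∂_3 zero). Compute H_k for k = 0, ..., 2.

H_0: b_0 = 4 − 0 − 3 = 1; torsion from ∂_1 factors > 1: none. So H_0 = Z.
H_1: b_1 = 6 − 3 − 3 = 0; torsion from ∂_2 factors > 1: none. So H_1 = 0.
H_2: b_2 = 4 − 3 − 0 = 1; torsion from ∂_3 factors > 1: none. So H_2 = Z.

H_0 = Z,  H_1 = 0,  H_2 = Z.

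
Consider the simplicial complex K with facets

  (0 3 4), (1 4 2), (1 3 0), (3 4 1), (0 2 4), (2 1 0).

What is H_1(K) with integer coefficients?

H_1 = 0.

Fix the vertex order 0 < 1 < 2 < 3 < 4 and write every simplex with vertices in increasing order. Then dim K = 2 and the simplices of K are:

  0-simplices (5): [0], [1], [2], [3], [4]
  1-simplices (9): [0,1], [0,2], [0,3], [0,4], [1,2], [1,3], [1,4], [2,4], [3,4]
  2-simplices (6): [0,1,2], [0,1,3], [0,2,4], [0,3,4], [1,2,4], [1,3,4]

Hence C_0 ≅ Z^5, C_1 ≅ Z^9, C_2 ≅ Z^6.

Boundary ∂_1: C_1 → C_0 sends each edge [p,q] (with p < q) to q − p.
The resulting 5×9 matrix has rank 4, and its Smith normal form has invariant factors (1,1,1,1).

∂_2: C_2 → C_1 sends each 2-simplex [p,q,r] to [q,r] − [p,r] + [p,q]. For instance
  ∂[0,2,4] = [2,4] − [0,4] + [0,2],
  ∂[0,1,3] = [1,3] − [0,3] + [0,1].
This gives a 9×6 integer matrix of rank 5; reducing to Smith normal form yields diagonal entries (1,1,1,1,1).

Reading off H_k = ker ∂_k / im ∂_{k+1}:

  H_1: rank ker ∂_1 − rank ∂_2 = (9 − 4) − 5 = 0, and the invariant factors of ∂_2 are all 1, so H_1 = 0.

(K is a triangulation of the 2-sphere S^2.)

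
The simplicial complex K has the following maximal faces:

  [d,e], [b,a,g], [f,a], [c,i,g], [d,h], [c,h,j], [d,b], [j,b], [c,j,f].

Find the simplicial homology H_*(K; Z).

Take the total order a < b < c < d < e < f < g < h < i < j on the vertex set. Then K (dimension 2) consists of the simplices:

  0-simplices (10): a, b, c, d, e, f, g, h, i, j
  1-simplices (16): ab, af, ag, bd, bg, bj, cf, cg, ch, ci, cj, de, dh, fj, gi, hj
  2-simplices (4): abg, cfj, cgi, chj

Hence C_0 ≅ Z^10, C_1 ≅ Z^16, C_2 ≅ Z^4.

The boundary map ∂_1: C_1 → C_0 sends each edge [p,q] (with p < q) to q − p.
The resulting 10×16 matrix has rank 9, and its Smith normal form has invariant factors (1,1,1,1,1,1,1,1,1).

∂_2: C_2 → C_1 maps a triangle to the signed sum of its edges. For instance
  ∂abg = bg − ag + ab,
  ∂cfj = fj − cj + cf.
As a 16×4 matrix over Z this has rank 4, with invariant factors (1,1,1,1).

Reading off H_k = ker ∂_k / im ∂_{k+1}:

  H_0: rank C_0 − rank ∂_1 = 10 − 9 = 1, and the invariant factors of ∂_1 are all 1, so H_0 = Z.
  H_1: rank ker ∂_1 − rank ∂_2 = (16 − 9) − 4 = 3, and the invariant factors of ∂_2 are all 1, so H_1 = Z^3.
  H_2: rank ker ∂_2 − rank ∂_3 = (4 − 4) − 0 = 0, and there is no ∂_3, so H_2 = 0.

H_0 ≅ Z,  H_1 ≅ Z^3,  H_2 = 0.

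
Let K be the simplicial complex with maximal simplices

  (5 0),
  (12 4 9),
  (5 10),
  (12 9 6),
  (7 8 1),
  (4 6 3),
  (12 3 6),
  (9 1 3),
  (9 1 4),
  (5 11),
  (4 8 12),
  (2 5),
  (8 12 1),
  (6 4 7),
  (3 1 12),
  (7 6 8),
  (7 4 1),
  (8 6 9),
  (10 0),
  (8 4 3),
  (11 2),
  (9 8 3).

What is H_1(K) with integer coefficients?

H_1 = Z^4.

We work with the vertex ordering 0 < 1 < 2 < 3 < 4 < 5 < 6 < 7 < 8 < 9 < 10 < 11 < 12. The simplices of K, each written with vertices in increasing order, are:

  0-simplices (13): [0], [1], [2], [3], [4], [5], [6], [7], [8], [9], [10], [11], [12]
  1-simplices (30): (30 of them)
  2-simplices (16): [1,3,9], [1,3,12], [1,4,7], [1,4,9], [1,7,8], [1,8,12], [3,4,6], [3,4,8], [3,6,12], [3,8,9], [4,6,7], [4,8,12], [4,9,12], [6,7,8], [6,8,9], [6,9,12]

so the chain groups are C_0 ≅ Z^13, C_1 ≅ Z^30, C_2 ≅ Z^16.

∂_1: C_1 → C_0 is given by ∂[p,q] = [q] − [p]. For instance
  ∂[2,5] = [5] − [2].
As a 13×30 matrix over Z this has rank 11, with invariant factors (1,1,1,1,1,1,1,1,1,1,1).

∂_2: C_2 → C_1 acts by ∂[p,q,r] = [q,r] − [p,r] + [p,q]. For instance
  ∂[4,9,12] = [9,12] − [4,12] + [4,9],
  ∂[3,4,8] = [4,8] − [3,8] + [3,4].
This gives a 30×16 integer matrix of rank 15; reducing to Smith normal form yields diagonal entries (1,1,1,1,1,1,1,1,1,1,1,1,1,1,1).

Now H_k = ker ∂_k / im ∂_{k+1}, so:

  H_1: rank ker ∂_1 − rank ∂_2 = (30 − 11) − 15 = 4, and the invariant factors of ∂_2 are all 1, so H_1 = Z^4.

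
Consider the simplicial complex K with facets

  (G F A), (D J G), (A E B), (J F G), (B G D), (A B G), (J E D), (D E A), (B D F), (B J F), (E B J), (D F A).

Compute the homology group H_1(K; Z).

H_1 ≅ Z/2.

We work with the vertex ordering A < B < D < E < F < G < J. The simplices of K, each written with vertices in increasing order, are:

  0-simplices (7): A, B, D, E, F, G, J
  1-simplices (18): AB, AD, AE, AF, AG, BD, BE, BF, BG, BJ, DE, DF, DG, DJ, EJ, FG, FJ, GJ
  2-simplices (12): ABE, ABG, ADE, ADF, AFG, BDF, BDG, BEJ, BFJ, DEJ, DGJ, FGJ

so the chain groups are C_0 ≅ Z^7, C_1 ≅ Z^18, C_2 ≅ Z^12.

∂_1: C_1 → C_0 sends each edge [p,q] (with p < q) to q − p. For instance
  ∂DJ = J − D.
The resulting 7×18 matrix has rank 6, and its Smith normal form has invariant factors (1,1,1,1,1,1).

The boundary map ∂_2: C_2 → C_1 acts by ∂[p,q,r] = [q,r] − [p,r] + [p,q]. For instance
  ∂BFJ = FJ − BJ + BF,
  ∂ADE = DE − AE + AD.
This gives a 18×12 integer matrix of rank 12; reducing to Smith normal form yields diagonal entries (1,1,1,1,1,1,1,1,1,1,1,2).

Computing H_k = (kernel of ∂_k) / (image of ∂_{k+1}):

  H_1: rank ker ∂_1 − rank ∂_2 = (18 − 6) − 12 = 0, and ∂_2 has invariant factor 2 > 1, so H_1 ≅ Z/2.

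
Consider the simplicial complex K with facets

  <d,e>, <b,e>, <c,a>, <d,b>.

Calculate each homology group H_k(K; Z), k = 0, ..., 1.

H_0 = Z^2,  H_1 = Z.

Fix the vertex order a < b < c < d < e and write every simplex with vertices in increasing order. Then dim K = 1 and the simplices of K are:

  0-simplices (5): a, b, c, d, e
  1-simplices (4): ac, bd, be, de

Hence C_0 ≅ Z^5, C_1 ≅ Z^4.

Boundary ∂_1: C_1 → C_0 is given by ∂[p,q] = [q] − [p].
The 5×4 boundary matrix has rank 3 and Smith normal form diag(1,1,1).

Now H_k = ker ∂_k / im ∂_{k+1}, so:

  H_0: rank C_0 − rank ∂_1 = 5 − 3 = 2, and the invariant factors of ∂_1 are all 1, so H_0 = Z^2.
  H_1: rank ker ∂_1 − rank ∂_2 = (4 − 3) − 0 = 1, and there is no ∂_2, so H_1 = Z.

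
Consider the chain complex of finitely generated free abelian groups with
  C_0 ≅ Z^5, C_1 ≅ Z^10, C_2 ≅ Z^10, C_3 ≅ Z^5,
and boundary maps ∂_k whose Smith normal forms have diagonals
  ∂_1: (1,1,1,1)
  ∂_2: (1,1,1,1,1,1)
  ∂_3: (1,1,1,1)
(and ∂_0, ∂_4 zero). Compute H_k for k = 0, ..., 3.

H_0: b_0 = 5 − 0 − 4 = 1; torsion from ∂_1 factors > 1: none. So H_0 ≅ Z.
H_1: b_1 = 10 − 4 − 6 = 0; torsion from ∂_2 factors > 1: none. So H_1 ≅ 0.
H_2: b_2 = 10 − 6 − 4 = 0; torsion from ∂_3 factors > 1: none. So H_2 ≅ 0.
H_3: b_3 = 5 − 4 − 0 = 1; torsion from ∂_4 factors > 1: none. So H_3 ≅ Z.

H_0 ≅ Z,  H_1 = 0,  H_2 = 0,  H_3 ≅ Z.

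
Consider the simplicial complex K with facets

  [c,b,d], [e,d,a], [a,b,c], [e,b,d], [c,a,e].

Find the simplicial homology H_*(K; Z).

Order the vertices as a < b < c < d < e. Listing each simplex with vertices in this order, K has dimension 2 with simplices:

  0-simplices (5): a, b, c, d, e
  1-simplices (10): ab, ac, ad, ae, bc, bd, be, cd, ce, de
  2-simplices (5): abc, ace, ade, bcd, bde

Hence C_0 ≅ Z^5, C_1 ≅ Z^10, C_2 ≅ Z^5.

Boundary ∂_1: C_1 → C_0 sends each edge [p,q] (with p < q) to q − p. For instance
  ∂bc = c − b.
As a 5×10 matrix over Z this has rank 4, with invariant factors (1,1,1,1).

∂_2: C_2 → C_1 acts by ∂[p,q,r] = [q,r] − [p,r] + [p,q]. For instance
  ∂abc = bc − ac + ab,
  ∂ade = de − ae + ad.
The resulting 10×5 matrix has rank 5, and its Smith normal form has invariant factors (1,1,1,1,1).

From H_k ≅ ker(∂_k) / im(∂_{k+1}) we obtain:

  H_0: rank C_0 − rank ∂_1 = 5 − 4 = 1, and the invariant factors of ∂_1 are all 1, so H_0 ≅ Z.
  H_1: rank ker ∂_1 − rank ∂_2 = (10 − 4) − 5 = 1, and the invariant factors of ∂_2 are all 1, so H_1 ≅ Z.
  H_2: rank ker ∂_2 − rank ∂_3 = (5 − 5) − 0 = 0, and there is no ∂_3, so H_2 ≅ 0.

(K is a triangulation of the Möbius band.)

H_0 = Z,  H_1 = Z,  H_2 = 0.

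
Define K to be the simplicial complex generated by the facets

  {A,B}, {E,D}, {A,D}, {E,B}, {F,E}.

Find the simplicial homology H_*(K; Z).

H_0 ≅ Z,  H_1 ≅ Z.

Fix the vertex order A < B < D < E < F and write every simplex with vertices in increasing order. Then dim K = 1 and the simplices of K are:

  0-simplices (5): A, B, D, E, F
  1-simplices (5): AB, AD, BE, DE, EF

so the chain groups are C_0 ≅ Z^5, C_1 ≅ Z^5.

Boundary ∂_1: C_1 → C_0 is given by ∂[p,q] = [q] − [p]. For instance
  ∂BE = E − B.
The 5×5 boundary matrix has rank 4 and Smith normal form diag(1,1,1,1).

Computing H_k = (kernel of ∂_k) / (image of ∂_{k+1}):

  H_0: rank C_0 − rank ∂_1 = 5 − 4 = 1, and the invariant factors of ∂_1 are all 1, so H_0 ≅ Z.
  H_1: rank ker ∂_1 − rank ∂_2 = (5 − 4) − 0 = 1, and there is no ∂_2, so H_1 ≅ Z.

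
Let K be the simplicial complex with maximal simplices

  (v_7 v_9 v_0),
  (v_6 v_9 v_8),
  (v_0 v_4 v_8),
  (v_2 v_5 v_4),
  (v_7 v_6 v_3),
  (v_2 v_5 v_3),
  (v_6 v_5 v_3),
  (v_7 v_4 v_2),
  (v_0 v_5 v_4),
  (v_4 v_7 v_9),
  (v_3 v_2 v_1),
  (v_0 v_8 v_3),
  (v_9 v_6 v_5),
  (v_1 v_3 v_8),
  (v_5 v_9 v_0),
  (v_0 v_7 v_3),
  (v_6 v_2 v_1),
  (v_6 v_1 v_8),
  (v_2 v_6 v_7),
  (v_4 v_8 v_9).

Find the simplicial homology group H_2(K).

Order the vertices as v_0 < v_1 < v_2 < v_3 < v_4 < v_5 < v_6 < v_7 < v_8 < v_9. Listing each simplex with vertices in this order, K has dimension 2 with simplices:

  0-simplices (10): [v_0], [v_1], [v_2], [v_3], [v_4], [v_5], [v_6], [v_7], [v_8], [v_9]
  1-simplices (30): (30 of them)
  2-simplices (20): (20 of them)

so the chain groups are C_0 ≅ Z^10, C_1 ≅ Z^30, C_2 ≅ Z^20.

The boundary map ∂_1: C_1 → C_0 is given by ∂[p,q] = [q] − [p].
As a 10×30 matrix over Z this has rank 9, with invariant factors (1,1,1,1,1,1,1,1,1).

Boundary ∂_2: C_2 → C_1 acts by ∂[p,q,r] = [q,r] − [p,r] + [p,q]. For instance
  ∂[v_0,v_7,v_9] = [v_7,v_9] − [v_0,v_9] + [v_0,v_7],
  ∂[v_1,v_3,v_8] = [v_3,v_8] − [v_1,v_8] + [v_1,v_3].
As a 30×20 matrix over Z this has rank 20, with invariant factors (1,1,1,1,1,1,1,1,1,1,1,1,1,1,1,1,1,1,1,2).

Now H_k = ker ∂_k / im ∂_{k+1}, so:

  H_2: rank ker ∂_2 − rank ∂_3 = (20 − 20) − 0 = 0, and there is no ∂_3, so H_2 ≅ 0.

H_2 = 0.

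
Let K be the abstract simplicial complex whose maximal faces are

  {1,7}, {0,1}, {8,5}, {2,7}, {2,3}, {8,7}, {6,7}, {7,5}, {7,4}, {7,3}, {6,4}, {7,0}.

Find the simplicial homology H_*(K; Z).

H_0 ≅ Z,  H_1 ≅ Z^4.

Fix the vertex order 0 < 1 < 2 < 3 < 4 < 5 < 6 < 7 < 8 and write every simplex with vertices in increasing order. Then dim K = 1 and the simplices of K are:

  0-simplices (9): [0], [1], [2], [3], [4], [5], [6], [7], [8]
  1-simplices (12): [0,1], [0,7], [1,7], [2,3], [2,7], [3,7], [4,6], [4,7], [5,7], [5,8], [6,7], [7,8]

so the chain groups are C_0 ≅ Z^9, C_1 ≅ Z^12.

The boundary map ∂_1: C_1 → C_0 is given by ∂[p,q] = [q] − [p]. For instance
  ∂[6,7] = [7] − [6].
This gives a 9×12 integer matrix of rank 8; reducing to Smith normal form yields diagonal entries (1,1,1,1,1,1,1,1).

Now H_k = ker ∂_k / im ∂_{k+1}, so:

  H_0: rank C_0 − rank ∂_1 = 9 − 8 = 1, and the invariant factors of ∂_1 are all 1, so H_0 ≅ Z.
  H_1: rank ker ∂_1 − rank ∂_2 = (12 − 8) − 0 = 4, and there is no ∂_2, so H_1 ≅ Z^4.

As a check, the Euler characteristic is 9 − 12 = -3, which agrees with 1 − 4 = -3.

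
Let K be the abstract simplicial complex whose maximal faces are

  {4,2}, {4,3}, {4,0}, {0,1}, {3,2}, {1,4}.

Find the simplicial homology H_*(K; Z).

H_0 ≅ Z,  H_1 ≅ Z^2.

Take the total order 0 < 1 < 2 < 3 < 4 on the vertex set. Then K (dimension 1) consists of the simplices:

  0-simplices (5): [0], [1], [2], [3], [4]
  1-simplices (6): [0,1], [0,4], [1,4], [2,3], [2,4], [3,4]

so the chain groups are C_0 ≅ Z^5, C_1 ≅ Z^6.

∂_1: C_1 → C_0 sends each edge [p,q] (with p < q) to q − p. For instance
  ∂[1,4] = [4] − [1].
The 5×6 boundary matrix has rank 4 and Smith normal form diag(1,1,1,1).

Computing H_k = (kernel of ∂_k) / (image of ∂_{k+1}):

  H_0: rank C_0 − rank ∂_1 = 5 − 4 = 1, and the invariant factors of ∂_1 are all 1, so H_0 ≅ Z.
  H_1: rank ker ∂_1 − rank ∂_2 = (6 − 4) − 0 = 2, and there is no ∂_2, so H_1 ≅ Z^2.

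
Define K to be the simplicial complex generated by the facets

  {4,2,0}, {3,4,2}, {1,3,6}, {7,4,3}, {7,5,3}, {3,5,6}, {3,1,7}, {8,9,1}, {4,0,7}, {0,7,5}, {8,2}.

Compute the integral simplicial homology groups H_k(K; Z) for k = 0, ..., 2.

H_0 ≅ Z,  H_1 ≅ Z,  H_2 = 0.

K has 10 vertices, 20 edges, 10 triangles.
rank ∂_0 = 0, rank ∂_1 = 9 ⇒ b_0 = 10 − 0 − 9 = 1; all invariant factors of ∂_1 are 1 so no torsion. So H_0 ≅ Z.
rank ∂_1 = 9, rank ∂_2 = 10 ⇒ b_1 = 20 − 9 − 10 = 1; all invariant factors of ∂_2 are 1 so no torsion. So H_1 ≅ Z.
rank ∂_2 = 10, rank ∂_3 = 0 ⇒ b_2 = 10 − 10 − 0 = 0. So H_2 ≅ 0.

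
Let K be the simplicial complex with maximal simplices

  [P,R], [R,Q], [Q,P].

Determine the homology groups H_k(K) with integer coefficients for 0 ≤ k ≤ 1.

Order the vertices as P < Q < R. Listing each simplex with vertices in this order, K has dimension 1 with simplices:

  0-simplices (3): P, Q, R
  1-simplices (3): PQ, PR, QR

giving chain groups C_0 ≅ Z^3, C_1 ≅ Z^3.

∂_1: C_1 → C_0 sends each edge [p,q] (with p < q) to q − p.
The 3×3 boundary matrix has rank 2 and Smith normal form diag(1,1).

Reading off H_k = ker ∂_k / im ∂_{k+1}:

  H_0: rank C_0 − rank ∂_1 = 3 − 2 = 1, and the invariant factors of ∂_1 are all 1, so H_0 = Z.
  H_1: rank ker ∂_1 − rank ∂_2 = (3 − 2) − 0 = 1, and there is no ∂_2, so H_1 = Z.

H_0 ≅ Z,  H_1 ≅ Z.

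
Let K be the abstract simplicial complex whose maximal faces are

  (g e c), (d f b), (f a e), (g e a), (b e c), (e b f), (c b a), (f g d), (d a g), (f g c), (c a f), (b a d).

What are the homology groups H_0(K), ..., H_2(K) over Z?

H_0 ≅ Z,  H_1 ≅ Z/2Z,  H_2 = 0.

K has 7 vertices, 18 edges, 12 triangles.
rank ∂_0 = 0, rank ∂_1 = 6 ⇒ b_0 = 7 − 0 − 6 = 1; all invariant factors of ∂_1 are 1 so no torsion. So H_0 ≅ Z.
rank ∂_1 = 6, rank ∂_2 = 12 ⇒ b_1 = 18 − 6 − 12 = 0; ∂_2 has invariant factor(s) [2] giving torsion. So H_1 ≅ Z/2Z.
rank ∂_2 = 12, rank ∂_3 = 0 ⇒ b_2 = 12 − 12 − 0 = 0. So H_2 ≅ 0.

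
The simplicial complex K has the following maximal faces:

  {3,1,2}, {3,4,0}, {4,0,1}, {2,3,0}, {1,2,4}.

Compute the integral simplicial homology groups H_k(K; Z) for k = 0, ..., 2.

Order the vertices as 0 < 1 < 2 < 3 < 4. Listing each simplex with vertices in this order, K has dimension 2 with simplices:

  0-simplices (5): [0], [1], [2], [3], [4]
  1-simplices (10): [0,1], [0,2], [0,3], [0,4], [1,2], [1,3], [1,4], [2,3], [2,4], [3,4]
  2-simplices (5): [0,1,4], [0,2,3], [0,3,4], [1,2,3], [1,2,4]

Hence C_0 ≅ Z^5, C_1 ≅ Z^10, C_2 ≅ Z^5.

The boundary map ∂_1: C_1 → C_0 is given by ∂[p,q] = [q] − [p]. For instance
  ∂[2,4] = [4] − [2].
The 5×10 boundary matrix has rank 4 and Smith normal form diag(1,1,1,1).

∂_2: C_2 → C_1 maps a triangle to the signed sum of its edges. For instance
  ∂[0,1,4] = [1,4] − [0,4] + [0,1],
  ∂[1,2,3] = [2,3] − [1,3] + [1,2].
This gives a 10×5 integer matrix of rank 5; reducing to Smith normal form yields diagonal entries (1,1,1,1,1).

Reading off H_k = ker ∂_k / im ∂_{k+1}:

  H_0: rank C_0 − rank ∂_1 = 5 − 4 = 1, and the invariant factors of ∂_1 are all 1, so H_0 ≅ Z.
  H_1: rank ker ∂_1 − rank ∂_2 = (10 − 4) − 5 = 1, and the invariant factors of ∂_2 are all 1, so H_1 ≅ Z.
  H_2: rank ker ∂_2 − rank ∂_3 = (5 − 5) − 0 = 0, and there is no ∂_3, so H_2 ≅ 0.

As a check, the Euler characteristic is 5 − 10 + 5 = 0, which agrees with 1 − 1 + 0 = 0.
(K is a triangulation of the Möbius band.)

H_0 = Z,  H_1 = Z,  H_2 = 0.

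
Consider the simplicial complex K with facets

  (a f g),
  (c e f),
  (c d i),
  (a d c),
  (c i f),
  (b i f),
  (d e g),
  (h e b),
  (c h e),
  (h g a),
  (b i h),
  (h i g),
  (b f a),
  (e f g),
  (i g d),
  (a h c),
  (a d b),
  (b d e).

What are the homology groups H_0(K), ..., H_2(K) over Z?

K has 9 vertices, 27 edges, 18 triangles.
rank ∂_0 = 0, rank ∂_1 = 8 ⇒ b_0 = 9 − 0 − 8 = 1; all invariant factors of ∂_1 are 1 so no torsion. So H_0 = Z.
rank ∂_1 = 8, rank ∂_2 = 17 ⇒ b_1 = 27 − 8 − 17 = 2; all invariant factors of ∂_2 are 1 so no torsion. So H_1 = Z^2.
rank ∂_2 = 17, rank ∂_3 = 0 ⇒ b_2 = 18 − 17 − 0 = 1. So H_2 = Z.

H_0 ≅ Z,  H_1 ≅ Z^2,  H_2 ≅ Z.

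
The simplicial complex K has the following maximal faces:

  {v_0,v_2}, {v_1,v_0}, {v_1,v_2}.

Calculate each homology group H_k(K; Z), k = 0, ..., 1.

Order the vertices as v_0 < v_1 < v_2. Listing each simplex with vertices in this order, K has dimension 1 with simplices:

  0-simplices (3): [v_0], [v_1], [v_2]
  1-simplices (3): [v_0,v_1], [v_0,v_2], [v_1,v_2]

giving chain groups C_0 ≅ Z^3, C_1 ≅ Z^3.

∂_1: C_1 → C_0 is given by ∂[p,q] = [q] − [p]. For instance
  ∂[v_1,v_2] = [v_2] − [v_1].
The resulting 3×3 matrix has rank 2, and its Smith normal form has invariant factors (1,1).

Now H_k = ker ∂_k / im ∂_{k+1}, so:

  H_0: rank C_0 − rank ∂_1 = 3 − 2 = 1, and the invariant factors of ∂_1 are all 1, so H_0 = Z.
  H_1: rank ker ∂_1 − rank ∂_2 = (3 − 2) − 0 = 1, and there is no ∂_2, so H_1 = Z.

(K is a triangulation of the circle S^1.)

H_0 ≅ Z,  H_1 ≅ Z.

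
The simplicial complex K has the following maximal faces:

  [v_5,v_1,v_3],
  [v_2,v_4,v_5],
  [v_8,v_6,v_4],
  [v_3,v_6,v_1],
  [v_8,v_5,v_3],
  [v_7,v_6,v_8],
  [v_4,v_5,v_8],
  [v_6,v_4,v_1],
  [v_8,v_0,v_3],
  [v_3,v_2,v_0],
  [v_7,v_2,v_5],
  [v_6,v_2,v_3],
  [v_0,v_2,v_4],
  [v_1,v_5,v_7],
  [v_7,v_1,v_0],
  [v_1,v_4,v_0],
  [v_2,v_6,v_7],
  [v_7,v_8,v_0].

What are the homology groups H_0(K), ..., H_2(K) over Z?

H_0 ≅ Z,  H_1 ≅ Z^2,  H_2 ≅ Z.

Take the total order v_0 < v_1 < v_2 < v_3 < v_4 < v_5 < v_6 < v_7 < v_8 on the vertex set. Then K (dimension 2) consists of the simplices:

  0-simplices (9): [v_0], [v_1], [v_2], [v_3], [v_4], [v_5], [v_6], [v_7], [v_8]
  1-simplices (27): (27 of them)
  2-simplices (18): (18 of them)

so the chain groups are C_0 ≅ Z^9, C_1 ≅ Z^27, C_2 ≅ Z^18.

The boundary map ∂_1: C_1 → C_0 is given by ∂[p,q] = [q] − [p]. For instance
  ∂[v_1,v_7] = [v_7] − [v_1].
As a 9×27 matrix over Z this has rank 8, with invariant factors (1,1,1,1,1,1,1,1).

The boundary map ∂_2: C_2 → C_1 acts by ∂[p,q,r] = [q,r] − [p,r] + [p,q]. For instance
  ∂[v_1,v_3,v_5] = [v_3,v_5] − [v_1,v_5] + [v_1,v_3],
  ∂[v_3,v_5,v_8] = [v_5,v_8] − [v_3,v_8] + [v_3,v_5].
As a 27×18 matrix over Z this has rank 17, with invariant factors (1,1,1,1,1,1,1,1,1,1,1,1,1,1,1,1,1).

Computing H_k = (kernel of ∂_k) / (image of ∂_{k+1}):

  H_0: rank C_0 − rank ∂_1 = 9 − 8 = 1, and the invariant factors of ∂_1 are all 1, so H_0 ≅ Z.
  H_1: rank ker ∂_1 − rank ∂_2 = (27 − 8) − 17 = 2, and the invariant factors of ∂_2 are all 1, so H_1 ≅ Z^2.
  H_2: rank ker ∂_2 − rank ∂_3 = (18 − 17) − 0 = 1, and there is no ∂_3, so H_2 ≅ Z.

As a check, the Euler characteristic is 9 − 27 + 18 = 0, which agrees with 1 − 2 + 1 = 0.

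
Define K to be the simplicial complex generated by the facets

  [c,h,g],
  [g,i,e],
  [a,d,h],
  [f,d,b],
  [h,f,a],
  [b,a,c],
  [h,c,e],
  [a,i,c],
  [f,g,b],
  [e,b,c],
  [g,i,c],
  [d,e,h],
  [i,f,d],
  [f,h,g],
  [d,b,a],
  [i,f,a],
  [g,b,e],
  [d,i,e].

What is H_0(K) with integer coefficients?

Order the vertices as a < b < c < d < e < f < g < h < i. Listing each simplex with vertices in this order, K has dimension 2 with simplices:

  0-simplices (9): a, b, c, d, e, f, g, h, i
  1-simplices (27): ab, ac, ad, af, ah, ai, bc, bd, be, bf, bg, ce, cg, ch, ci, de, df, dh, di, eg, eh, ei, fg, fh, fi, gh, gi
  2-simplices (18): abc, abd, aci, adh, afh, afi, bce, bdf, beg, bfg, ceh, cgh, cgi, deh, dei, dfi, egi, fgh

giving chain groups C_0 ≅ Z^9, C_1 ≅ Z^27, C_2 ≅ Z^18.

∂_1: C_1 → C_0 maps an edge to its endpoints' difference, ∂[p,q] = q − p.
As a 9×27 matrix over Z this has rank 8, with invariant factors (1,1,1,1,1,1,1,1).

Boundary ∂_2: C_2 → C_1 maps a triangle to the signed sum of its edges. For instance
  ∂egi = gi − ei + eg,
  ∂adh = dh − ah + ad.
The 27×18 boundary matrix has rank 18 and Smith normal form diag(1,1,1,1,1,1,1,1,1,1,1,1,1,1,1,1,1,2).

From H_k ≅ ker(∂_k) / im(∂_{k+1}) we obtain:

  H_0: rank C_0 − rank ∂_1 = 9 − 8 = 1, and the invariant factors of ∂_1 are all 1, so H_0 = Z.

H_0 = Z.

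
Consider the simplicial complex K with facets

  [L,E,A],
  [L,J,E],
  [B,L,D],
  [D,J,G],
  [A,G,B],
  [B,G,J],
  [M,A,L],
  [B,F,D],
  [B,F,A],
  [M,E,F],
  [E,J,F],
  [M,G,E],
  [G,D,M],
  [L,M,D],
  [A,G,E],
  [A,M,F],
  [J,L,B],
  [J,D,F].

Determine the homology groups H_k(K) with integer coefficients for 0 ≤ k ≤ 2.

H_0 = Z,  H_1 = Z ⊕ Z_2,  H_2 = 0.

Order the vertices as A < B < D < E < F < G < J < L < M. Listing each simplex with vertices in this order, K has dimension 2 with simplices:

  0-simplices (9): A, B, D, E, F, G, J, L, M
  1-simplices (27): AB, AE, AF, AG, AL, AM, BD, BF, BG, BJ, BL, DF, DG, DJ, DL, DM, EF, EG, EJ, EL, EM, FJ, FM, GJ, GM, JL, LM
  2-simplices (18): ABF, ABG, AEG, AEL, AFM, ALM, BDF, BDL, BGJ, BJL, DFJ, DGJ, DGM, DLM, EFJ, EFM, EGM, EJL

Hence C_0 ≅ Z^9, C_1 ≅ Z^27, C_2 ≅ Z^18.

Boundary ∂_1: C_1 → C_0 is given by ∂[p,q] = [q] − [p]. For instance
  ∂AM = M − A.
The 9×27 boundary matrix has rank 8 and Smith normal form diag(1,1,1,1,1,1,1,1).

The boundary map ∂_2: C_2 → C_1 acts by ∂[p,q,r] = [q,r] − [p,r] + [p,q]. For instance
  ∂EFM = FM − EM + EF,
  ∂EJL = JL − EL + EJ.
The resulting 27×18 matrix has rank 18, and its Smith normal form has invariant factors (1,1,1,1,1,1,1,1,1,1,1,1,1,1,1,1,1,2).

From H_k ≅ ker(∂_k) / im(∂_{k+1}) we obtain:

  H_0: rank C_0 − rank ∂_1 = 9 − 8 = 1, and the invariant factors of ∂_1 are all 1, so H_0 = Z.
  H_1: rank ker ∂_1 − rank ∂_2 = (27 − 8) − 18 = 1, and ∂_2 has invariant factor 2 > 1, so H_1 = Z ⊕ Z_2.
  H_2: rank ker ∂_2 − rank ∂_3 = (18 − 18) − 0 = 0, and there is no ∂_3, so H_2 = 0.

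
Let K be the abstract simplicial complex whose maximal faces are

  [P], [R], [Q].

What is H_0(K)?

Order the vertices as P < Q < R. Listing each simplex with vertices in this order, K has dimension 0 with simplices:

  0-simplices (3): P, Q, R

giving chain groups C_0 ≅ Z^3.

Reading off H_k = ker ∂_k / im ∂_{k+1}:

  H_0: rank C_0 − rank ∂_1 = 3 − 0 = 3, and there is no ∂_1, so H_0 = Z^3.

H_0 ≅ Z^3.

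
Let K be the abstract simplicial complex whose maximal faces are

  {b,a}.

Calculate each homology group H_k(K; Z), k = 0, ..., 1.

H_0 = Z,  H_1 = 0.

Fix the vertex order a < b and write every simplex with vertices in increasing order. Then dim K = 1 and the simplices of K are:

  0-simplices (2): a, b
  1-simplices (1): ab

Hence C_0 ≅ Z^2, C_1 ≅ Z^1.

The boundary map ∂_1: C_1 → C_0 maps an edge to its endpoints' difference, ∂[p,q] = q − p. For instance
  ∂ab = b − a.
The 2×1 boundary matrix has rank 1 and Smith normal form diag(1).

Computing H_k = (kernel of ∂_k) / (image of ∂_{k+1}):

  H_0: rank C_0 − rank ∂_1 = 2 − 1 = 1, and the invariant factors of ∂_1 are all 1, so H_0 ≅ Z.
  H_1: rank ker ∂_1 − rank ∂_2 = (1 − 1) − 0 = 0, and there is no ∂_2, so H_1 ≅ 0.

As a check, the Euler characteristic is 2 − 1 = 1, which agrees with 1 − 0 = 1.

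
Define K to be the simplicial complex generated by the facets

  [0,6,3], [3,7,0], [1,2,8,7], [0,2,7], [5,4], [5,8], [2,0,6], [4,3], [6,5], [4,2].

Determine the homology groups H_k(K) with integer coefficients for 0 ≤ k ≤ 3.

H_0 ≅ Z,  H_1 ≅ Z^3,  H_2 = 0,  H_3 = 0.

Order the vertices as 0 < 1 < 2 < 3 < 4 < 5 < 6 < 7 < 8. Listing each simplex with vertices in this order, K has dimension 3 with simplices:

  0-simplices (9): [0], [1], [2], [3], [4], [5], [6], [7], [8]
  1-simplices (18): [0,2], [0,3], [0,6], [0,7], [1,2], [1,7], [1,8], [2,4], [2,6], [2,7], [2,8], [3,4], [3,6], [3,7], [4,5], [5,6], [5,8], [7,8]
  2-simplices (8): [0,2,6], [0,2,7], [0,3,6], [0,3,7], [1,2,7], [1,2,8], [1,7,8], [2,7,8]
  3-simplices (1): [1,2,7,8]

giving chain groups C_0 ≅ Z^9, C_1 ≅ Z^18, C_2 ≅ Z^8, C_3 ≅ Z^1.

The boundary map ∂_1: C_1 → C_0 sends each edge [p,q] (with p < q) to q − p. For instance
  ∂[1,2] = [2] − [1].
The 9×18 boundary matrix has rank 8 and Smith normal form diag(1,1,1,1,1,1,1,1).

Boundary ∂_2: C_2 → C_1 acts by ∂[p,q,r] = [q,r] − [p,r] + [p,q]. For instance
  ∂[1,7,8] = [7,8] − [1,8] + [1,7],
  ∂[1,2,8] = [2,8] − [1,8] + [1,2].
As a 18×8 matrix over Z this has rank 7, with invariant factors (1,1,1,1,1,1,1).

∂_3: C_3 → C_2 sends each 3-simplex σ to the alternating sum Σ_i (−1)^i (σ with its i-th vertex removed). For instance
  ∂[1,2,7,8] = [2,7,8] − [1,7,8] + [1,2,8] − [1,2,7].
The 8×1 boundary matrix has rank 1 and Smith normal form diag(1).

From H_k ≅ ker(∂_k) / im(∂_{k+1}) we obtain:

  H_0: rank C_0 − rank ∂_1 = 9 − 8 = 1, and the invariant factors of ∂_1 are all 1, so H_0 = Z.
  H_1: rank ker ∂_1 − rank ∂_2 = (18 − 8) − 7 = 3, and the invariant factors of ∂_2 are all 1, so H_1 = Z^3.
  H_2: rank ker ∂_2 − rank ∂_3 = (8 − 7) − 1 = 0, and the invariant factors of ∂_3 are all 1, so H_2 = 0.
  H_3: rank ker ∂_3 − rank ∂_4 = (1 − 1) − 0 = 0, and there is no ∂_4, so H_3 = 0.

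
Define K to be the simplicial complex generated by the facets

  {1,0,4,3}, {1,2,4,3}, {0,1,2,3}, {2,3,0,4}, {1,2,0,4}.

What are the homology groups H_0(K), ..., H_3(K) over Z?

We work with the vertex ordering 0 < 1 < 2 < 3 < 4. The simplices of K, each written with vertices in increasing order, are:

  0-simplices (5): [0], [1], [2], [3], [4]
  1-simplices (10): [0,1], [0,2], [0,3], [0,4], [1,2], [1,3], [1,4], [2,3], [2,4], [3,4]
  2-simplices (10): [0,1,2], [0,1,3], [0,1,4], [0,2,3], [0,2,4], [0,3,4], [1,2,3], [1,2,4], [1,3,4], [2,3,4]
  3-simplices (5): [0,1,2,3], [0,1,2,4], [0,1,3,4], [0,2,3,4], [1,2,3,4]

so the chain groups are C_0 ≅ Z^5, C_1 ≅ Z^10, C_2 ≅ Z^10, C_3 ≅ Z^5.

Boundary ∂_1: C_1 → C_0 sends each edge [p,q] (with p < q) to q − p.
This gives a 5×10 integer matrix of rank 4; reducing to Smith normal form yields diagonal entries (1,1,1,1).

The boundary map ∂_2: C_2 → C_1 sends each 2-simplex [p,q,r] to [q,r] − [p,r] + [p,q]. For instance
  ∂[1,3,4] = [3,4] − [1,4] + [1,3],
  ∂[0,1,3] = [1,3] − [0,3] + [0,1].
This gives a 10×10 integer matrix of rank 6; reducing to Smith normal form yields diagonal entries (1,1,1,1,1,1).

Boundary ∂_3: C_3 → C_2 sends each 3-simplex σ to the alternating sum Σ_i (−1)^i (σ with its i-th vertex removed). For instance
  ∂[1,2,3,4] = [2,3,4] − [1,3,4] + [1,2,4] − [1,2,3],
  ∂[0,1,2,4] = [1,2,4] − [0,2,4] + [0,1,4] − [0,1,2].
As a 10×5 matrix over Z this has rank 4, with invariant factors (1,1,1,1).

Reading off H_k = ker ∂_k / im ∂_{k+1}:

  H_0: rank C_0 − rank ∂_1 = 5 − 4 = 1, and the invariant factors of ∂_1 are all 1, so H_0 = Z.
  H_1: rank ker ∂_1 − rank ∂_2 = (10 − 4) − 6 = 0, and the invariant factors of ∂_2 are all 1, so H_1 = 0.
  H_2: rank ker ∂_2 − rank ∂_3 = (10 − 6) − 4 = 0, and the invariant factors of ∂_3 are all 1, so H_2 = 0.
  H_3: rank ker ∂_3 − rank ∂_4 = (5 − 4) − 0 = 1, and there is no ∂_4, so H_3 = Z.

As a check, the Euler characteristic is 5 − 10 + 10 − 5 = 0, which agrees with 1 − 0 + 0 − 1 = 0.
(K is a triangulation of the 3-sphere S^3.)

H_0 = Z,  H_1 = 0,  H_2 = 0,  H_3 = Z.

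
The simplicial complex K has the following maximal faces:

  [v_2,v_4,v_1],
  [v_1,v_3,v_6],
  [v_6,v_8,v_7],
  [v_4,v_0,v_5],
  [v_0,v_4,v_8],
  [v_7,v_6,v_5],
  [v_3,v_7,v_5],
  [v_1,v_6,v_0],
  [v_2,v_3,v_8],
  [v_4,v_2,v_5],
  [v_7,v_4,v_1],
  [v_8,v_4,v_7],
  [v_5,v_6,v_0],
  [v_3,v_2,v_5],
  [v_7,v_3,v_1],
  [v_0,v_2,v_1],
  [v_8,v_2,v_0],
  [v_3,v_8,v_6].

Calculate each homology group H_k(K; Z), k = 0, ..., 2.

Order the vertices as v_0 < v_1 < v_2 < v_3 < v_4 < v_5 < v_6 < v_7 < v_8. Listing each simplex with vertices in this order, K has dimension 2 with simplices:

  0-simplices (9): [v_0], [v_1], [v_2], [v_3], [v_4], [v_5], [v_6], [v_7], [v_8]
  1-simplices (27): (27 of them)
  2-simplices (18): (18 of them)

giving chain groups C_0 ≅ Z^9, C_1 ≅ Z^27, C_2 ≅ Z^18.

Boundary ∂_1: C_1 → C_0 sends each edge [p,q] (with p < q) to q − p. For instance
  ∂[v_3,v_8] = [v_8] − [v_3].
The resulting 9×27 matrix has rank 8, and its Smith normal form has invariant factors (1,1,1,1,1,1,1,1).

Boundary ∂_2: C_2 → C_1 maps a triangle to the signed sum of its edges. For instance
  ∂[v_2,v_3,v_5] = [v_3,v_5] − [v_2,v_5] + [v_2,v_3],
  ∂[v_0,v_2,v_8] = [v_2,v_8] − [v_0,v_8] + [v_0,v_2].
The resulting 27×18 matrix has rank 18, and its Smith normal form has invariant factors (1,1,1,1,1,1,1,1,1,1,1,1,1,1,1,1,1,2).

Now H_k = ker ∂_k / im ∂_{k+1}, so:

  H_0: rank C_0 − rank ∂_1 = 9 − 8 = 1, and the invariant factors of ∂_1 are all 1, so H_0 ≅ Z.
  H_1: rank ker ∂_1 − rank ∂_2 = (27 − 8) − 18 = 1, and ∂_2 has invariant factor 2 > 1, so H_1 ≅ Z × Z/2.
  H_2: rank ker ∂_2 − rank ∂_3 = (18 − 18) − 0 = 0, and there is no ∂_3, so H_2 ≅ 0.

As a check, the Euler characteristic is 9 − 27 + 18 = 0, which agrees with 1 − 1 + 0 = 0.

H_0 = Z,  H_1 = Z × Z/2,  H_2 = 0.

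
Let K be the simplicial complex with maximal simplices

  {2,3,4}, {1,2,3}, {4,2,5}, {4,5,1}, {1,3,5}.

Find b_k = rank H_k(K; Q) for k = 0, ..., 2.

b_0 = 1, b_1 = 1, b_2 = 0.

K has 5 vertices, 10 edges, 5 triangles.
rank ∂_0 = 0, rank ∂_1 = 4 ⇒ b_0 = 5 − 0 − 4 = 1; all invariant factors of ∂_1 are 1 so no torsion. So H_0 ≅ Z.
rank ∂_1 = 4, rank ∂_2 = 5 ⇒ b_1 = 10 − 4 − 5 = 1; all invariant factors of ∂_2 are 1 so no torsion. So H_1 ≅ Z.
rank ∂_2 = 5, rank ∂_3 = 0 ⇒ b_2 = 5 − 5 − 0 = 0. So H_2 ≅ 0.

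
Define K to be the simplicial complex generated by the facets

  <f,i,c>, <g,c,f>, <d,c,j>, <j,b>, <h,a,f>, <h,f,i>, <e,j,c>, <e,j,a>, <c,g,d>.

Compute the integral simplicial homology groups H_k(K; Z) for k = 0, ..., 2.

We work with the vertex ordering a < b < c < d < e < f < g < h < i < j. The simplices of K, each written with vertices in increasing order, are:

  0-simplices (10): a, b, c, d, e, f, g, h, i, j
  1-simplices (18): ae, af, ah, aj, bj, cd, ce, cf, cg, ci, cj, dg, dj, ej, fg, fh, fi, hi
  2-simplices (8): aej, afh, cdg, cdj, cej, cfg, cfi, fhi

so the chain groups are C_0 ≅ Z^10, C_1 ≅ Z^18, C_2 ≅ Z^8.

Boundary ∂_1: C_1 → C_0 sends each edge [p,q] (with p < q) to q − p. For instance
  ∂fh = h − f.
As a 10×18 matrix over Z this has rank 9, with invariant factors (1,1,1,1,1,1,1,1,1).

The boundary map ∂_2: C_2 → C_1 sends each 2-simplex [p,q,r] to [q,r] − [p,r] + [p,q]. For instance
  ∂cdg = dg − cg + cd,
  ∂cej = ej − cj + ce.
The resulting 18×8 matrix has rank 8, and its Smith normal form has invariant factors (1,1,1,1,1,1,1,1).

Computing H_k = (kernel of ∂_k) / (image of ∂_{k+1}):

  H_0: rank C_0 − rank ∂_1 = 10 − 9 = 1, and the invariant factors of ∂_1 are all 1, so H_0 ≅ Z.
  H_1: rank ker ∂_1 − rank ∂_2 = (18 − 9) − 8 = 1, and the invariant factors of ∂_2 are all 1, so H_1 ≅ Z.
  H_2: rank ker ∂_2 − rank ∂_3 = (8 − 8) − 0 = 0, and there is no ∂_3, so H_2 ≅ 0.

As a check, the Euler characteristic is 10 − 18 + 8 = 0, which agrees with 1 − 1 + 0 = 0.

H_0 = Z,  H_1 = Z,  H_2 = 0.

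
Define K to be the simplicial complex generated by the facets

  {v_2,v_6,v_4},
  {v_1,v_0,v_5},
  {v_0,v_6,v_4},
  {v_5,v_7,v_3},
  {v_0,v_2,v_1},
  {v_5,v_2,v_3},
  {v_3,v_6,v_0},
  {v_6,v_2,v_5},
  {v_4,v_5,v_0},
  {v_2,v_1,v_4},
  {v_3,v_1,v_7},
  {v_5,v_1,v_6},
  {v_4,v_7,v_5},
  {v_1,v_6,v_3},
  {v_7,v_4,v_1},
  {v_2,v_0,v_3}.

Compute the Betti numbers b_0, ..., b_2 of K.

We work with the vertex ordering v_0 < v_1 < v_2 < v_3 < v_4 < v_5 < v_6 < v_7. The simplices of K, each written with vertices in increasing order, are:

  0-simplices (8): [v_0], [v_1], [v_2], [v_3], [v_4], [v_5], [v_6], [v_7]
  1-simplices (24): (24 of them)
  2-simplices (16): (16 of them)

Hence C_0 ≅ Z^8, C_1 ≅ Z^24, C_2 ≅ Z^16.

Boundary ∂_1: C_1 → C_0 maps an edge to its endpoints' difference, ∂[p,q] = q − p.
This gives a 8×24 integer matrix of rank 7; reducing to Smith normal form yields diagonal entries (1,1,1,1,1,1,1).

∂_2: C_2 → C_1 maps a triangle to the signed sum of its edges. For instance
  ∂[v_4,v_5,v_7] = [v_5,v_7] − [v_4,v_7] + [v_4,v_5],
  ∂[v_0,v_2,v_3] = [v_2,v_3] − [v_0,v_3] + [v_0,v_2].
This gives a 24×16 integer matrix of rank 15; reducing to Smith normal form yields diagonal entries (1,1,1,1,1,1,1,1,1,1,1,1,1,1,1).

Reading off H_k = ker ∂_k / im ∂_{k+1}:

  H_0: rank C_0 − rank ∂_1 = 8 − 7 = 1, and the invariant factors of ∂_1 are all 1, so H_0 = Z.
  H_1: rank ker ∂_1 − rank ∂_2 = (24 − 7) − 15 = 2, and the invariant factors of ∂_2 are all 1, so H_1 = Z^2.
  H_2: rank ker ∂_2 − rank ∂_3 = (16 − 15) − 0 = 1, and there is no ∂_3, so H_2 = Z.

Hence the Betti numbers are b_0 = 1, b_1 = 2, b_2 = 1.

b_0 = 1, b_1 = 2, b_2 = 1.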